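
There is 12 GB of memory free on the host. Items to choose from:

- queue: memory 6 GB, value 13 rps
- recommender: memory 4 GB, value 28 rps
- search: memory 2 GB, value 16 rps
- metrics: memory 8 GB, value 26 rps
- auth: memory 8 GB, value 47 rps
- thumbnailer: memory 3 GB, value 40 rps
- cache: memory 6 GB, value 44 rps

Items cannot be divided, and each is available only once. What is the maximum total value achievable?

100 rps

This is a 0/1 knapsack; check combinations near the capacity.
- search+thumbnailer+cache: memory 2+3+6=11, value 16+40+44=100
- recommender+search+cache: memory 4+2+6=12, value 28+16+44=88
- auth+thumbnailer: memory 8+3=11, value 47+40=87
Best: 100 rps.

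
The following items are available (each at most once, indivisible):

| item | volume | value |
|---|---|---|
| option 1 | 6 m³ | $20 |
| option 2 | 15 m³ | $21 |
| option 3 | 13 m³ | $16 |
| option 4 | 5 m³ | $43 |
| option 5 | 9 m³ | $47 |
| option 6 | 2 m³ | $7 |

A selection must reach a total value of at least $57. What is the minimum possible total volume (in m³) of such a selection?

Subsets with value ≥ 57, sorted by total volume:
- option 1+option 4: volume 11, value 63
- option 1+option 4+option 6: volume 13, value 70
- option 4+option 5: volume 14, value 90
Minimum volume: 11 m³.

11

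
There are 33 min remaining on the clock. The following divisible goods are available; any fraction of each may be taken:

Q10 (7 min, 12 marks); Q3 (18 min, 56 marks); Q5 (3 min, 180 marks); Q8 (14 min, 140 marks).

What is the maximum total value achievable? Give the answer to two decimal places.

Take in order of value per unit:
- Q5 (180/3 per unit): all 3 → value 180, running total 180.00
- Q8 (140/14 per unit): all 14 → value 140, running total 320.00
- Q3 (56/18 per unit): 16 of 18 → value 16×56/18 = 49.7778, running total 369.78
Total 369.78.

369.78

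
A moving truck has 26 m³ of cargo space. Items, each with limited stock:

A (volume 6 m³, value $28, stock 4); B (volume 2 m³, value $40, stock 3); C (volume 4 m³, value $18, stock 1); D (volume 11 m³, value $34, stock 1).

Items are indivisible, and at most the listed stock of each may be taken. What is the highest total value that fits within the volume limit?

Best selections within volume 26 and stock limits:
- 3×A + 3×B: volume 24, value 204
- 2×A + 3×B + 1×C: volume 22, value 194
- 1×A + 3×B + 1×D: volume 23, value 182
Best: $204.

$204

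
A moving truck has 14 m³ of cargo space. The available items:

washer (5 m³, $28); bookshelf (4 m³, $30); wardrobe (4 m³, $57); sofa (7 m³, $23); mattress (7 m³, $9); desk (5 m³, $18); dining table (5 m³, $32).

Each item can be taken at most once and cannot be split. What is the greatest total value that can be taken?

Check high-value combinations within 14 m³:
- bookshelf+wardrobe+dining table: volume 4+4+5=13, value 30+57+32=119
- washer+wardrobe+dining table: volume 5+4+5=14, value 28+57+32=117
- washer+bookshelf+wardrobe: volume 5+4+4=13, value 28+30+57=115
Best: $119.

$119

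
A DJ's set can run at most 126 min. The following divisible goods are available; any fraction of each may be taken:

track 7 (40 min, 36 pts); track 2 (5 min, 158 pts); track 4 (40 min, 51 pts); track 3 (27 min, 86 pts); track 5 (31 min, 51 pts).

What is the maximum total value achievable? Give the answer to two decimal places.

366.70

Take in order of value per unit:
- track 2 (158/5 per unit): all 5 → value 158, running total 158.00
- track 3 (86/27 per unit): all 27 → value 86, running total 244.00
- track 5 (51/31 per unit): all 31 → value 51, running total 295.00
- track 4 (51/40 per unit): all 40 → value 51, running total 346.00
- track 7 (36/40 per unit): 23 of 40 → value 23×36/40 = 20.7000, running total 366.70
Total 366.70.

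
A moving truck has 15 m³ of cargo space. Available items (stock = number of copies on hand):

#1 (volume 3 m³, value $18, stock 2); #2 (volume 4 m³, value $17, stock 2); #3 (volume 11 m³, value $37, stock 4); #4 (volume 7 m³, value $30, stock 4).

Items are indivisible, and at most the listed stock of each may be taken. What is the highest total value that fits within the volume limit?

$70

Best selections within volume 15 and stock limits:
- 2×#1 + 2×#2: volume 14, value 70
- 2×#1 + 1×#4: volume 13, value 66
- 1×#1 + 1×#2 + 1×#4: volume 14, value 65
- 2×#2 + 1×#4: volume 15, value 64
Best: $70.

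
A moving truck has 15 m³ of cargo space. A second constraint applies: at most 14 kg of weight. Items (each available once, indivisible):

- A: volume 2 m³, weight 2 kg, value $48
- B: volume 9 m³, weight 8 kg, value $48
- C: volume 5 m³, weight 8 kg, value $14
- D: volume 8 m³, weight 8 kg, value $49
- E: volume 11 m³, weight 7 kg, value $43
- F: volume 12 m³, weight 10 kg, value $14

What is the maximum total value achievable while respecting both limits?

Feasible sets respecting both limits:
- A+D: volume 10, weight 10, value 97
- A+B: volume 11, weight 10, value 96
- A+E: volume 13, weight 9, value 91
- A+C: volume 7, weight 10, value 62
Best: $97.

$97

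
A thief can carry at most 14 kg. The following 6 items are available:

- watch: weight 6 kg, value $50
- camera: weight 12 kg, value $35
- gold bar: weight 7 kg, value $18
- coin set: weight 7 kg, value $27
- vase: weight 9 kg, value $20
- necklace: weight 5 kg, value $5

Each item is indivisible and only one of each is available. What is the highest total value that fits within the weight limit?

$77

Check high-value combinations within 14 kg:
- watch+coin set: weight 6+7=13, value 50+27=77
- watch+gold bar: weight 6+7=13, value 50+18=68
- watch+necklace: weight 6+5=11, value 50+5=55
Best: $77.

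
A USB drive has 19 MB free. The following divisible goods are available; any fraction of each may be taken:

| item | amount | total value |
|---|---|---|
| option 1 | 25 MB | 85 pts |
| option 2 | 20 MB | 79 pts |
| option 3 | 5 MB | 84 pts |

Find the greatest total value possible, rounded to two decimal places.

139.30

Take in order of value per unit:
- option 3 (84/5 per unit): all 5 → value 84, running total 84.00
- option 2 (79/20 per unit): 14 of 20 → value 14×79/20 = 55.3000, running total 139.30
Total 139.30.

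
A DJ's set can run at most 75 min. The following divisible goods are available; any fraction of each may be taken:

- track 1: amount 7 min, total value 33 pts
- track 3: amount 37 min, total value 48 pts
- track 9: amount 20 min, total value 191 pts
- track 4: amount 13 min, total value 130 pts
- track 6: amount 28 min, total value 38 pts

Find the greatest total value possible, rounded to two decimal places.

Take in order of value per unit:
- track 4 (130/13 per unit): all 13 → value 130, running total 130.00
- track 9 (191/20 per unit): all 20 → value 191, running total 321.00
- track 1 (33/7 per unit): all 7 → value 33, running total 354.00
- track 6 (38/28 per unit): all 28 → value 38, running total 392.00
- track 3 (48/37 per unit): 7 of 37 → value 7×48/37 = 9.0811, running total 401.08
Total 401.08.

401.08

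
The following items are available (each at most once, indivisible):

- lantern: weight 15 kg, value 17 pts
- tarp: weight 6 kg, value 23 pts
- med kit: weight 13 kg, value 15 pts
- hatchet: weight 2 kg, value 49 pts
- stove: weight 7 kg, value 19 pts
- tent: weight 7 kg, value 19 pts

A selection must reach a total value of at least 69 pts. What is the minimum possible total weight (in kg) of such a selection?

Subsets with value ≥ 69, sorted by total weight:
- tarp+hatchet: weight 8, value 72
- tarp+hatchet+stove: weight 15, value 91
- tarp+hatchet+tent: weight 15, value 91
- hatchet+stove+tent: weight 16, value 87
Minimum weight: 8 kg.

8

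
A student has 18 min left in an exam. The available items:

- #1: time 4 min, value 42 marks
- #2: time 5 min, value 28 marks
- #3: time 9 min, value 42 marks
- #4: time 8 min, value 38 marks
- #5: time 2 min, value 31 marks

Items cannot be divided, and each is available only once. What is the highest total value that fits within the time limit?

Check high-value combinations within 18 min:
- #1+#3+#5: time 4+9+2=15, value 42+42+31=115
- #1+#2+#3: time 4+5+9=18, value 42+28+42=112
- #1+#4+#5: time 4+8+2=14, value 42+38+31=111
- #1+#2+#4: time 4+5+8=17, value 42+28+38=108
Best: 115 marks.

115 marks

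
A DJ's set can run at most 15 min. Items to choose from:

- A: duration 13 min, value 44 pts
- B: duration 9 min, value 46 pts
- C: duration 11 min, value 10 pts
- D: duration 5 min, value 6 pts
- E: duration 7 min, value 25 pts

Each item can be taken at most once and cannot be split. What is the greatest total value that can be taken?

Check high-value combinations within 15 min:
- B+D: duration 9+5=14, value 46+6=52
- B: duration 9, value 46
- A: duration 13, value 44
Best: 52 pts.

52 pts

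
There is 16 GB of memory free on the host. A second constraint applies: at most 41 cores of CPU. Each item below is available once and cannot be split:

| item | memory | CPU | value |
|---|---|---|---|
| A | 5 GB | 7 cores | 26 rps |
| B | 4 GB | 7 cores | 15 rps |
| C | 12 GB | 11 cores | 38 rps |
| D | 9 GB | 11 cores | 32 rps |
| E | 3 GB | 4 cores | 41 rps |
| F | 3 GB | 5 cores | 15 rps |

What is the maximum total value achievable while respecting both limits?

Feasible sets respecting both limits:
- A+B+E+F: memory 15, CPU 23, value 97
- B+D+E: memory 16, CPU 22, value 88
- D+E+F: memory 15, CPU 20, value 88
- A+B+E: memory 12, CPU 18, value 82
Best: 97 rps.

97 rps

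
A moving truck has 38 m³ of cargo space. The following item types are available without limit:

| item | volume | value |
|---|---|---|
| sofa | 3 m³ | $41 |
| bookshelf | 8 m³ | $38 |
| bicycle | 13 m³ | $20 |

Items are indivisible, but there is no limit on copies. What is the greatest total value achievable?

Best value-per-unit is sofa at 41/3, and filling with it alone uses volume 12×3=36. No mix of the others beats 12×41 = 492.

$492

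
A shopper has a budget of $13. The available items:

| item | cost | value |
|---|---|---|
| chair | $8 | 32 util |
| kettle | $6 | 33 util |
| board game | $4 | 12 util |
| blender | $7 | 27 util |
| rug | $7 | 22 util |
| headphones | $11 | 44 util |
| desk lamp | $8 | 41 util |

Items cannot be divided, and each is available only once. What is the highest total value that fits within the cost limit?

60 util

Check high-value combinations within $13:
- kettle+blender: cost 6+7=13, value 33+27=60
- kettle+rug: cost 6+7=13, value 33+22=55
- board game+desk lamp: cost 4+8=12, value 12+41=53
- kettle+board game: cost 6+4=10, value 33+12=45
- headphones: cost 11, value 44
Best: 60 util.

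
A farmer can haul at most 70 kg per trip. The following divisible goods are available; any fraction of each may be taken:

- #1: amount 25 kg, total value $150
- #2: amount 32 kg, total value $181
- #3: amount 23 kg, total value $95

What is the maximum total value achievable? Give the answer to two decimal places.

Take in order of value per unit:
- #1 (150/25 per unit): all 25 → value 150, running total 150.00
- #2 (181/32 per unit): all 32 → value 181, running total 331.00
- #3 (95/23 per unit): 13 of 23 → value 13×95/23 = 53.6957, running total 384.70
Total 384.70.

384.70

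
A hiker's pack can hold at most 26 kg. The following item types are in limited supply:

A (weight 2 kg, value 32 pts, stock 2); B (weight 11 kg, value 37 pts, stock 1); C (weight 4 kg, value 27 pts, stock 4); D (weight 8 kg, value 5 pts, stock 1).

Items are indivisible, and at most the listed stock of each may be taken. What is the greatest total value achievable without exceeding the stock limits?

172 pts

Top feasible selections:
- 2×A + 4×C: weight 20, value 172
- 2×A + 1×B + 2×C: weight 23, value 155
- 2×A + 3×C + 1×D: weight 24, value 150
Best: 172 pts.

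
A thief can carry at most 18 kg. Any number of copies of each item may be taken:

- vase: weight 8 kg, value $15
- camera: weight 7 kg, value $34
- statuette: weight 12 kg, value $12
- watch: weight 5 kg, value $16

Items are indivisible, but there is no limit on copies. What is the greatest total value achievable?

$68

Best value-per-unit is camera at 34/7, and filling with it alone uses weight 2×7=14. No mix of the others beats 2×34 = 68.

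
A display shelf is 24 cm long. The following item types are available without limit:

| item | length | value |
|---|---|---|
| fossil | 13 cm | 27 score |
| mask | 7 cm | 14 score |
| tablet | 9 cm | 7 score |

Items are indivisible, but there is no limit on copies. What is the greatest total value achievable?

42 score

Best value-per-unit is fossil at 27/13; filling with it alone gives 1×27 = 27.
Optimal mix: 3×mask → length 21, value 42.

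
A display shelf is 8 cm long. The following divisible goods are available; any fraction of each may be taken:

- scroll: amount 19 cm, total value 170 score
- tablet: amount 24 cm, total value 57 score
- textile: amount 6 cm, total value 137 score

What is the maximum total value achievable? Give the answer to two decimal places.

154.89

Take in order of value per unit:
- textile (137/6 per unit): all 6 → value 137, running total 137.00
- scroll (170/19 per unit): 2 of 19 → value 2×170/19 = 17.8947, running total 154.89
Total 154.89.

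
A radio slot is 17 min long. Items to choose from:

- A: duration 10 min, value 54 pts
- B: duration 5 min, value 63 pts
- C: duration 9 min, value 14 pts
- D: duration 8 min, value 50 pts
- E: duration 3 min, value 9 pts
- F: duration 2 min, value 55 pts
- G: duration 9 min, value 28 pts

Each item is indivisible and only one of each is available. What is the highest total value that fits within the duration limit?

Check high-value combinations within 17 min:
- A+B+F: duration 10+5+2=17, value 54+63+55=172
- B+D+F: duration 5+8+2=15, value 63+50+55=168
- B+F+G: duration 5+2+9=16, value 63+55+28=146
- B+C+F: duration 5+9+2=16, value 63+14+55=132
Best: 172 pts.

172 pts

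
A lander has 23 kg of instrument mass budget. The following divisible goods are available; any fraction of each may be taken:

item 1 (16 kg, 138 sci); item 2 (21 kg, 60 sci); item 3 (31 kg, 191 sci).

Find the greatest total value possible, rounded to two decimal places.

Take in order of value per unit:
- item 1 (138/16 per unit): all 16 → value 138, running total 138.00
- item 3 (191/31 per unit): 7 of 31 → value 7×191/31 = 43.1290, running total 181.13
Total 181.13.

181.13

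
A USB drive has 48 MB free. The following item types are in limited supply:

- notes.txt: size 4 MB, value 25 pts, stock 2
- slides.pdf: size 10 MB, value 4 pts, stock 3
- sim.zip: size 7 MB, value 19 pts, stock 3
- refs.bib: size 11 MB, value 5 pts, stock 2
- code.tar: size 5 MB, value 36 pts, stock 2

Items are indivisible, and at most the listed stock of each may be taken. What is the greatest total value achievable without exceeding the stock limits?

179 pts

Top feasible selections:
- 2×notes.txt + 3×sim.zip + 2×code.tar: size 39, value 179
- 2×notes.txt + 2×sim.zip + 1×refs.bib + 2×code.tar: size 43, value 165
- 2×notes.txt + 1×slides.pdf + 2×sim.zip + 2×code.tar: size 42, value 164
- 2×notes.txt + 2×sim.zip + 2×code.tar: size 32, value 160
Best: 179 pts.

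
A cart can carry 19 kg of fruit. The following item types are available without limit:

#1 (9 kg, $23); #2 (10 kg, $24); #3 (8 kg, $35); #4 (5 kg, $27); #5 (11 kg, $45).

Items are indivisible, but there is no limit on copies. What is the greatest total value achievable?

$89

Best value-per-unit is #4 at 27/5; filling with it alone gives 3×27 = 81.
Optimal mix: 1×#3 + 2×#4 → weight 18, value 89.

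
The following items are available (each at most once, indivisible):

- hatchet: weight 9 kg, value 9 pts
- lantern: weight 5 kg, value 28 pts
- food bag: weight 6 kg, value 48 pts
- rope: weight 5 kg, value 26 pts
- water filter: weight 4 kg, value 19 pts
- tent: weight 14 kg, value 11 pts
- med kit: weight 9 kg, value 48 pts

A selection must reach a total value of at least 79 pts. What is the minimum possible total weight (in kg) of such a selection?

Subsets with value ≥ 79, sorted by total weight:
- food bag+med kit: weight 15, value 96
- lantern+food bag+water filter: weight 15, value 95
Minimum weight: 15 kg.

15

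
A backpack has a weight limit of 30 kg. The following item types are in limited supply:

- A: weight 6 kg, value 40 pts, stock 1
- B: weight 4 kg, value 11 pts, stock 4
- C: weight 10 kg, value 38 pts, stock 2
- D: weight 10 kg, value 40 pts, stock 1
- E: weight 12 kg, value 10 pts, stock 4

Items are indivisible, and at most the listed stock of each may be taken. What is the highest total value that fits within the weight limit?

129 pts

Top feasible selections:
- 1×A + 1×B + 1×C + 1×D: weight 30, value 129
- 1×A + 1×B + 2×C: weight 30, value 127
Best: 129 pts.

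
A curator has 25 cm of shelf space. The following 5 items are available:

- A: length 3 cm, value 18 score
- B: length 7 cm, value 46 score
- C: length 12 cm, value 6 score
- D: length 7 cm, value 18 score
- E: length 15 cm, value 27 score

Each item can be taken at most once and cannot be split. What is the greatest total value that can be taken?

Check high-value combinations within 25 cm:
- A+B+E: length 3+7+15=25, value 18+46+27=91
- A+B+D: length 3+7+7=17, value 18+46+18=82
- B+E: length 7+15=22, value 46+27=73
- A+B+C: length 3+7+12=22, value 18+46+6=70
- A+B: length 3+7=10, value 18+46=64
Best: 91 score.

91 score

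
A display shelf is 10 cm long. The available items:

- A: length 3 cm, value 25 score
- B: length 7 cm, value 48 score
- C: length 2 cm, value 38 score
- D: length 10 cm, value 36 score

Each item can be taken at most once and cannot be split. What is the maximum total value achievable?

Check high-value combinations within 10 cm:
- B+C: length 7+2=9, value 48+38=86
- A+B: length 3+7=10, value 25+48=73
- A+C: length 3+2=5, value 25+38=63
- B: length 7, value 48
- C: length 2, value 38
Best: 86 score.

86 score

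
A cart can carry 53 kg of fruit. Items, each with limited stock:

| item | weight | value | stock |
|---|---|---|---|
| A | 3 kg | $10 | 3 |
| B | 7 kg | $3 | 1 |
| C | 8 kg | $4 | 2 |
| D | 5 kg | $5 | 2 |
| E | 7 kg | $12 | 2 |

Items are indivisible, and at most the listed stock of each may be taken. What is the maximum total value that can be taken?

$72

Best selections within weight 53 and stock limits:
- 3×A + 2×C + 2×D + 2×E: weight 49, value 72
- 3×A + 1×B + 1×C + 2×D + 2×E: weight 48, value 71
- 3×A + 1×B + 2×C + 1×D + 2×E: weight 51, value 70
- 3×A + 1×C + 2×D + 2×E: weight 41, value 68
Best: $72.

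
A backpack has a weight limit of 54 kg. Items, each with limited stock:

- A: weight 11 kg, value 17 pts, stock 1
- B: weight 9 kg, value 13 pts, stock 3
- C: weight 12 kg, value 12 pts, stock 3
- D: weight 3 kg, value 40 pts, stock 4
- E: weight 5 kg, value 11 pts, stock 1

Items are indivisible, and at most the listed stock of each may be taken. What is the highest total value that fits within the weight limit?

Top feasible selections:
- 1×A + 3×B + 4×D: weight 50, value 216
- 1×A + 2×B + 1×C + 4×D: weight 53, value 215
Best: 216 pts.

216 pts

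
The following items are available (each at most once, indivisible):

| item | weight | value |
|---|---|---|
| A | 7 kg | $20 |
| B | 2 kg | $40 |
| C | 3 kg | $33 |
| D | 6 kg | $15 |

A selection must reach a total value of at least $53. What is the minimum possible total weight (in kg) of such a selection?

Subsets with value ≥ 53, sorted by total weight:
- B+C: weight 5, value 73
- B+D: weight 8, value 55
Minimum weight: 5 kg.

5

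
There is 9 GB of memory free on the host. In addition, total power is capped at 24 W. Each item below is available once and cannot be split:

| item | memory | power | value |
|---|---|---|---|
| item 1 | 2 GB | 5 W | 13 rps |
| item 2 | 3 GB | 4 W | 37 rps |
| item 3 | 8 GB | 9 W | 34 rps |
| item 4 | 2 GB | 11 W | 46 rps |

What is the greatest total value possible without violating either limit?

96 rps

Feasible sets respecting both limits:
- item 1+item 2+item 4: memory 7, power 20, value 96
- item 2+item 4: memory 5, power 15, value 83
- item 1+item 4: memory 4, power 16, value 59
- item 1+item 2: memory 5, power 9, value 50
Best: 96 rps.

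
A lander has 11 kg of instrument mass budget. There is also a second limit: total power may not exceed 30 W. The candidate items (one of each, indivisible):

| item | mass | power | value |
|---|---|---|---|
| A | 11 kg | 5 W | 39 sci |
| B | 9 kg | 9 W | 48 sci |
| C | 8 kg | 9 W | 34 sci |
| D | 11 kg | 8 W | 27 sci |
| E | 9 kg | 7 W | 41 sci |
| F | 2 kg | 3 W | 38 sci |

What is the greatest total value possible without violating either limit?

86 sci

Feasible sets respecting both limits:
- B+F: mass 11, power 12, value 86
- E+F: mass 11, power 10, value 79
- C+F: mass 10, power 12, value 72
Best: 86 sci.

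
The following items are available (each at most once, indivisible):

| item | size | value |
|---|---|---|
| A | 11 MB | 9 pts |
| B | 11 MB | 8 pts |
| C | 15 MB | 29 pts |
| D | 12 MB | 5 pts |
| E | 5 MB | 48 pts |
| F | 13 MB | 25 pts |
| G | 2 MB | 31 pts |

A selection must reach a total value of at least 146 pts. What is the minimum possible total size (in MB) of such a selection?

57

Subsets with value ≥ 146, sorted by total size:
- A+B+C+E+F+G: size 57, value 150
- A+C+D+E+F+G: size 58, value 147
- B+C+D+E+F+G: size 58, value 146
- A+B+C+D+E+F+G: size 69, value 155
Minimum size: 57 MB.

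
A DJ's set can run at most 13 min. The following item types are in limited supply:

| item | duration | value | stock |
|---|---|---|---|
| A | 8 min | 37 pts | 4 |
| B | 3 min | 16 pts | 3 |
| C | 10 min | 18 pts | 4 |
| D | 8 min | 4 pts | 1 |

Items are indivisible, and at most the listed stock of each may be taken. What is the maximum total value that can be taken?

53 pts

Top feasible selections:
- 1×A + 1×B: duration 11, value 53
- 3×B: duration 9, value 48
- 1×A: duration 8, value 37
- 1×B + 1×C: duration 13, value 34
Best: 53 pts.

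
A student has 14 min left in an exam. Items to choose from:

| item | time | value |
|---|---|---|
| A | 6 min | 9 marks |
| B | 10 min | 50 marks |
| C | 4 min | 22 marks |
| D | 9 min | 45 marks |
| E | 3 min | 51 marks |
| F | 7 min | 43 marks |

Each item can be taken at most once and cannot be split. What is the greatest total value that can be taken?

116 marks

Check high-value combinations within 14 min:
- C+E+F: time 4+3+7=14, value 22+51+43=116
- B+E: time 10+3=13, value 50+51=101
- D+E: time 9+3=12, value 45+51=96
Best: 116 marks.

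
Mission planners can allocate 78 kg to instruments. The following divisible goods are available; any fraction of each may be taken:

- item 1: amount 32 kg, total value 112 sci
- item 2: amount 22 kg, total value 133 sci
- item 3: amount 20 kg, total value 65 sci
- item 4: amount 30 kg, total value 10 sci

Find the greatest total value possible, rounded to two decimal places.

311.33

Take in order of value per unit:
- item 2 (133/22 per unit): all 22 → value 133, running total 133.00
- item 1 (112/32 per unit): all 32 → value 112, running total 245.00
- item 3 (65/20 per unit): all 20 → value 65, running total 310.00
- item 4 (10/30 per unit): 4 of 30 → value 4×10/30 = 1.3333, running total 311.33
Total 311.33.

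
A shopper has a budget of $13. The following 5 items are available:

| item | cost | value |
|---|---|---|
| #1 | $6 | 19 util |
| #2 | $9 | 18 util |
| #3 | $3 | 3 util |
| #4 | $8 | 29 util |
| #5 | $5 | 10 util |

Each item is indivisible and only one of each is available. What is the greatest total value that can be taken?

39 util

Check high-value combinations within $13:
- #4+#5: cost 8+5=13, value 29+10=39
- #3+#4: cost 3+8=11, value 3+29=32
- #4: cost 8, value 29
Best: 39 util.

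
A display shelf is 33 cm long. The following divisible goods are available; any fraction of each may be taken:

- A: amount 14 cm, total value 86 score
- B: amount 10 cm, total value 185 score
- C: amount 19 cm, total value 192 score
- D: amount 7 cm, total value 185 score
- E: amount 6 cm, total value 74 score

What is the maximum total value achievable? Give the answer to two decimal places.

545.05

Take in order of value per unit:
- D (185/7 per unit): all 7 → value 185, running total 185.00
- B (185/10 per unit): all 10 → value 185, running total 370.00
- E (74/6 per unit): all 6 → value 74, running total 444.00
- C (192/19 per unit): 10 of 19 → value 10×192/19 = 101.0526, running total 545.05
Total 545.05.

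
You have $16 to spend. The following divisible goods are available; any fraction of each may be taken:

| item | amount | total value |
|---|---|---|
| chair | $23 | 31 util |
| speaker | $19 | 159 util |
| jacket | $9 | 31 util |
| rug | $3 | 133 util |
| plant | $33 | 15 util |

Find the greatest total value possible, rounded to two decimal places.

Take in order of value per unit:
- rug (133/3 per unit): all 3 → value 133, running total 133.00
- speaker (159/19 per unit): 13 of 19 → value 13×159/19 = 108.7895, running total 241.79
Total 241.79.

241.79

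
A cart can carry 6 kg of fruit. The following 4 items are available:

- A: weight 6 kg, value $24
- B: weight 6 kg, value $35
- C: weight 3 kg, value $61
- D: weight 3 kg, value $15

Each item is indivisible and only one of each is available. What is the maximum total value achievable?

Check high-value combinations within 6 kg:
- C+D: weight 3+3=6, value 61+15=76
- C: weight 3, value 61
- B: weight 6, value 35
- A: weight 6, value 24
Best: $76.

$76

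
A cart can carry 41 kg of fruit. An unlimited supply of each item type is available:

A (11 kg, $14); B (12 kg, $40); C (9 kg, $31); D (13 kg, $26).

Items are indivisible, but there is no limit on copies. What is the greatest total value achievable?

Best value-per-unit is C at 31/9; filling with it alone gives 4×31 = 124.
Optimal mix: 1×B + 3×C → weight 39, value 133.

$133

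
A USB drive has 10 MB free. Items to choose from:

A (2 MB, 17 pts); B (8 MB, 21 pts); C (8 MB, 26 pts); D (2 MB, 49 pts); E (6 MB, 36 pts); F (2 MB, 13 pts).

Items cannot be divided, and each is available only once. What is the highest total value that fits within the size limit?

Check high-value combinations within 10 MB:
- A+D+E: size 2+2+6=10, value 17+49+36=102
- D+E+F: size 2+6+2=10, value 49+36+13=98
- D+E: size 2+6=8, value 49+36=85
Best: 102 pts.

102 pts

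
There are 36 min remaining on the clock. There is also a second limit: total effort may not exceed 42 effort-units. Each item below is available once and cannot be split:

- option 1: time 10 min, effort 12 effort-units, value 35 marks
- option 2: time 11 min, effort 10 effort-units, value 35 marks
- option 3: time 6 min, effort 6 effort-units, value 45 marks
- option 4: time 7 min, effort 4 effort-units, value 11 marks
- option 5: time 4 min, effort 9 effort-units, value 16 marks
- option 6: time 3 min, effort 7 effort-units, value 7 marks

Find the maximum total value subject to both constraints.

Feasible sets respecting both limits:
- option 1+option 2+option 3+option 5: time 31, effort 37, value 131
- option 1+option 2+option 3+option 4: time 34, effort 32, value 126
- option 1+option 2+option 3+option 6: time 30, effort 35, value 122
Best: 131 marks.

131 marks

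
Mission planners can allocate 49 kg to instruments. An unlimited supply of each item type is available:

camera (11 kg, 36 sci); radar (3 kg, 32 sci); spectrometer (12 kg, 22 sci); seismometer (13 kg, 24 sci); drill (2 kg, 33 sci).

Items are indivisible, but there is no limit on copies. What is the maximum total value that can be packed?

792 sci

Best value-per-unit is drill at 33/2, and filling with it alone uses mass 24×2=48. No mix of the others beats 24×33 = 792.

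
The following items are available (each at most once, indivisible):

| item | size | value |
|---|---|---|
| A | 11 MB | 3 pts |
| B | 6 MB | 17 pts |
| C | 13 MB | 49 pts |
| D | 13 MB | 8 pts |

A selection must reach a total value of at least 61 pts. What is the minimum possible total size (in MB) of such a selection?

Subsets with value ≥ 61, sorted by total size:
- B+C: size 19, value 66
- A+B+C: size 30, value 69
Minimum size: 19 MB.

19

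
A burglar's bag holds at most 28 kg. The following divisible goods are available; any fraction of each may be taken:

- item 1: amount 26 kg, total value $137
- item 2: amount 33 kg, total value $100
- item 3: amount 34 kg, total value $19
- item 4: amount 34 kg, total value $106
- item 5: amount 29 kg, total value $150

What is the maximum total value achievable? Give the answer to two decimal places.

147.34

Take in order of value per unit:
- item 1 (137/26 per unit): all 26 → value 137, running total 137.00
- item 5 (150/29 per unit): 2 of 29 → value 2×150/29 = 10.3448, running total 147.34
Total 147.34.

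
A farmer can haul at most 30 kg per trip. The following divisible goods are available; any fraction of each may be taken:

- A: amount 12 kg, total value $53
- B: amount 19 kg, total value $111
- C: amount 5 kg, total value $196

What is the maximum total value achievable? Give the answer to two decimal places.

Take in order of value per unit:
- C (196/5 per unit): all 5 → value 196, running total 196.00
- B (111/19 per unit): all 19 → value 111, running total 307.00
- A (53/12 per unit): 6 of 12 → value 6×53/12 = 26.5000, running total 333.50
Total 333.50.

333.50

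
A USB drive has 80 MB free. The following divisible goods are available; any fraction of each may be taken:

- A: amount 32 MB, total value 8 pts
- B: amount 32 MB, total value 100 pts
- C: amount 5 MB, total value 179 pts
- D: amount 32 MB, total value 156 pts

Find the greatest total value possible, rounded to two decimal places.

Take in order of value per unit:
- C (179/5 per unit): all 5 → value 179, running total 179.00
- D (156/32 per unit): all 32 → value 156, running total 335.00
- B (100/32 per unit): all 32 → value 100, running total 435.00
- A (8/32 per unit): 11 of 32 → value 11×8/32 = 2.7500, running total 437.75
Total 437.75.

437.75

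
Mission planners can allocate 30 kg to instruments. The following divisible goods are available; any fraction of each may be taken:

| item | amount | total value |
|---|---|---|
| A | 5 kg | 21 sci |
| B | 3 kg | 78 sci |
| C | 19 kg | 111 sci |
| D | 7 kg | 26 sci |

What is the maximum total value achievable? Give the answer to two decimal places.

Take in order of value per unit:
- B (78/3 per unit): all 3 → value 78, running total 78.00
- C (111/19 per unit): all 19 → value 111, running total 189.00
- A (21/5 per unit): all 5 → value 21, running total 210.00
- D (26/7 per unit): 3 of 7 → value 3×26/7 = 11.1429, running total 221.14
Total 221.14.

221.14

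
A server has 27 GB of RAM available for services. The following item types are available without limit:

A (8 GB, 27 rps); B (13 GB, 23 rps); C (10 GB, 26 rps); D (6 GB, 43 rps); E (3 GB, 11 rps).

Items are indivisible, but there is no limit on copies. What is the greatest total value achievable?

183 rps

Best value-per-unit is D at 43/6; filling with it alone gives 4×43 = 172.
Optimal mix: 4×D + 1×E → memory 27, value 183.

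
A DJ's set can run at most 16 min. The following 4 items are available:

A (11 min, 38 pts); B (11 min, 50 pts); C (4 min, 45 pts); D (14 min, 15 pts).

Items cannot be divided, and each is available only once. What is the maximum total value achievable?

Check high-value combinations within 16 min:
- B+C: duration 11+4=15, value 50+45=95
- A+C: duration 11+4=15, value 38+45=83
- B: duration 11, value 50
- C: duration 4, value 45
Best: 95 pts.

95 pts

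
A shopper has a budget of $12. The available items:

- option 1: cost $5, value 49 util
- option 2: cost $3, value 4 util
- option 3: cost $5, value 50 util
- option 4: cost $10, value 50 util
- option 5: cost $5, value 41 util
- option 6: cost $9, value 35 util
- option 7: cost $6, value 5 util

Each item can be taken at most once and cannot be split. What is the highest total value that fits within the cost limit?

99 util

Check high-value combinations within $12:
- option 1+option 3: cost 5+5=10, value 49+50=99
- option 3+option 5: cost 5+5=10, value 50+41=91
- option 1+option 5: cost 5+5=10, value 49+41=90
Best: 99 util.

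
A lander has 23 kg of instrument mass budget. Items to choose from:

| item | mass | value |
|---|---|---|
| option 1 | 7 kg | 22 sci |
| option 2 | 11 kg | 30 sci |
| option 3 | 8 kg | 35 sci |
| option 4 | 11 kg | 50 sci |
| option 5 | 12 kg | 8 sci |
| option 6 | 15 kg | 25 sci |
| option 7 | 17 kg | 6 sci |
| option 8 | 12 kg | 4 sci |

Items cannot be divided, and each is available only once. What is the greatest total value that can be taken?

Check high-value combinations within 23 kg:
- option 3+option 4: mass 8+11=19, value 35+50=85
- option 2+option 4: mass 11+11=22, value 30+50=80
- option 1+option 4: mass 7+11=18, value 22+50=72
- option 2+option 3: mass 11+8=19, value 30+35=65
- option 3+option 6: mass 8+15=23, value 35+25=60
Best: 85 sci.

85 sci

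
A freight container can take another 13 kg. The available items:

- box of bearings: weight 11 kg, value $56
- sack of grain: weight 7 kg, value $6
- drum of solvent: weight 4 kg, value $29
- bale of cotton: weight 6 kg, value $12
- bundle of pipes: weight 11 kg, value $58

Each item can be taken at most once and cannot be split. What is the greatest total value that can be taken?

$58

This is a 0/1 knapsack; check combinations near the capacity.
- bundle of pipes: weight 11, value 58
- box of bearings: weight 11, value 56
- drum of solvent+bale of cotton: weight 4+6=10, value 29+12=41
Best: $58.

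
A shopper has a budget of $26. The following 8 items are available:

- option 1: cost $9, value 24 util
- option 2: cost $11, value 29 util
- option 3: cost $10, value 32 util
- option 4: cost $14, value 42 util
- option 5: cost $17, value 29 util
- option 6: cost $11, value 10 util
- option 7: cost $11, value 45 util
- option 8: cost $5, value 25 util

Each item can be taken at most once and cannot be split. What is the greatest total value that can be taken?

Check high-value combinations within $26:
- option 3+option 7+option 8: cost 10+11+5=26, value 32+45+25=102
- option 1+option 7+option 8: cost 9+11+5=25, value 24+45+25=94
- option 4+option 7: cost 14+11=25, value 42+45=87
- option 2+option 3+option 8: cost 11+10+5=26, value 29+32+25=86
- option 1+option 3+option 8: cost 9+10+5=24, value 24+32+25=81
Best: 102 util.

102 util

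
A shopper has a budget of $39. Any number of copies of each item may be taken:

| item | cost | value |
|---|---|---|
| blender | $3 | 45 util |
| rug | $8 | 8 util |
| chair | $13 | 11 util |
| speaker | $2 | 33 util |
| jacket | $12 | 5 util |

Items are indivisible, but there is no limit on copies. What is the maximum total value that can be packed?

639 util

Best value-per-unit is speaker at 33/2; filling with it alone gives 19×33 = 627.
Optimal mix: 1×blender + 18×speaker → cost 39, value 639.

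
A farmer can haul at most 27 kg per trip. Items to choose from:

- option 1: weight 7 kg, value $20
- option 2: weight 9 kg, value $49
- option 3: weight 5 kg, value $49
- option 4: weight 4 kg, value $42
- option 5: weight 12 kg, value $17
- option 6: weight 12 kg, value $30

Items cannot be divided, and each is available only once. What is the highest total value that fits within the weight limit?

$160

Check high-value combinations within 27 kg:
- option 1+option 2+option 3+option 4: weight 7+9+5+4=25, value 20+49+49+42=160
- option 2+option 3+option 4: weight 9+5+4=18, value 49+49+42=140
- option 2+option 3+option 6: weight 9+5+12=26, value 49+49+30=128
Best: $160.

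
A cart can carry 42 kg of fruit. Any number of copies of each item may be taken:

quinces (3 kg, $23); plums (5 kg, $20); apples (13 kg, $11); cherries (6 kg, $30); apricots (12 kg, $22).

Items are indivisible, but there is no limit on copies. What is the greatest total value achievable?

Best value-per-unit is quinces at 23/3, and filling with it alone uses weight 14×3=42. No mix of the others beats 14×23 = 322.

$322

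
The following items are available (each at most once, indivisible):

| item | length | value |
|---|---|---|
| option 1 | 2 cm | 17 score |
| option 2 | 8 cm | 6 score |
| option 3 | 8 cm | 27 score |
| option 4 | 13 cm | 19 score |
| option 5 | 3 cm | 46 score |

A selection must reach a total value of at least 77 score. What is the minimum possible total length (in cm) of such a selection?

Subsets with value ≥ 77, sorted by total length:
- option 1+option 3+option 5: length 13, value 90
- option 1+option 4+option 5: length 18, value 82
- option 2+option 3+option 5: length 19, value 79
- option 1+option 2+option 3+option 5: length 21, value 96
Minimum length: 13 cm.

13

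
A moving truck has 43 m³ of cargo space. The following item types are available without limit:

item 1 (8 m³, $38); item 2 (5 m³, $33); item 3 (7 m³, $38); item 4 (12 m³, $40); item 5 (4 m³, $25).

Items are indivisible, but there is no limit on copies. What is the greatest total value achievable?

$281

Best value-per-unit is item 2 at 33/5; filling with it alone gives 8×33 = 264.
Optimal mix: 7×item 2 + 2×item 5 → volume 43, value 281.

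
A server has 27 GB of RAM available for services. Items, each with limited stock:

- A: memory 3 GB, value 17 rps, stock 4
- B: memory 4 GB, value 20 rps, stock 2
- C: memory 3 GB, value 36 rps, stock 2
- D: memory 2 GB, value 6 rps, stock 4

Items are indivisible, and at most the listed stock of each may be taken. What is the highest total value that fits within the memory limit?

Best selections within memory 27 and stock limits:
- 4×A + 2×B + 2×C: memory 26, value 180
- 3×A + 2×B + 2×C + 2×D: memory 27, value 175
- 4×A + 1×B + 2×C + 2×D: memory 26, value 172
- 3×A + 2×B + 2×C + 1×D: memory 25, value 169
Best: 180 rps.

180 rps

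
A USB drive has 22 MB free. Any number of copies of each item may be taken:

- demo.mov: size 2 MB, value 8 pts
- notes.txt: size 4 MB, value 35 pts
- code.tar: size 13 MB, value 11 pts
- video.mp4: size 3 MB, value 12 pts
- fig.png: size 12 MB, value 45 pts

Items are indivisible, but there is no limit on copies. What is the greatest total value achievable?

Best value-per-unit is notes.txt at 35/4; filling with it alone gives 5×35 = 175.
Optimal mix: 1×demo.mov + 5×notes.txt → size 22, value 183.

183 pts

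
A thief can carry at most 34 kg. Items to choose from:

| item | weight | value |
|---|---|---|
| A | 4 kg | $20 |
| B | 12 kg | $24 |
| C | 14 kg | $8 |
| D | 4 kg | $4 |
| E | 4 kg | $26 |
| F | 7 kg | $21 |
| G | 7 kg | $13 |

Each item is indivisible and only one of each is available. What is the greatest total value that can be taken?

Check high-value combinations within 34 kg:
- A+B+E+F+G: weight 4+12+4+7+7=34, value 20+24+26+21+13=104
- A+B+D+E+F: weight 4+12+4+4+7=31, value 20+24+4+26+21=95
- A+B+E+F: weight 4+12+4+7=27, value 20+24+26+21=91
- B+D+E+F+G: weight 12+4+4+7+7=34, value 24+4+26+21+13=88
Best: $104.

$104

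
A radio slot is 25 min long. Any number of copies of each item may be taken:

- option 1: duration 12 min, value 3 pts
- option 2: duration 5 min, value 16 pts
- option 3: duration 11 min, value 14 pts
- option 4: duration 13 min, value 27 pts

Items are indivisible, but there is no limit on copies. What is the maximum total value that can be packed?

80 pts

Best value-per-unit is option 2 at 16/5, and filling with it alone uses duration 5×5=25. No mix of the others beats 5×16 = 80.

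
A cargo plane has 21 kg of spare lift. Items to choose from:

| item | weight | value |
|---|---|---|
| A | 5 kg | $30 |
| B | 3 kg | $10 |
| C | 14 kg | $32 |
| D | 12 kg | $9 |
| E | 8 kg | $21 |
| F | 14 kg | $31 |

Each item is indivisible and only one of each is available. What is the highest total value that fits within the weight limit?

Check high-value combinations within 21 kg:
- A+C: weight 5+14=19, value 30+32=62
- A+B+E: weight 5+3+8=16, value 30+10+21=61
- A+F: weight 5+14=19, value 30+31=61
- A+E: weight 5+8=13, value 30+21=51
Best: $62.

$62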